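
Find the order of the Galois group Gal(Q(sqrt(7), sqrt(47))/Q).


The 2 square roots of distinct primes are multiplicatively independent over Q,
so [K:Q] = 2^2 and Gal(K/Q) is isomorphic to (Z/2Z)^2.
|Gal| = 2^2 = 4

4


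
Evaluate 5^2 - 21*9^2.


x^2 - d*y^2
= 5^2 - 21*9^2
= 25 - 1701
= -1676

-1676


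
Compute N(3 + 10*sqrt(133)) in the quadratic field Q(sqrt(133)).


N(a + b*sqrt(d)) = a^2 - d*b^2
= (3)^2 - (133)*(10)^2
= 9 - 13300
= -13291

-13291


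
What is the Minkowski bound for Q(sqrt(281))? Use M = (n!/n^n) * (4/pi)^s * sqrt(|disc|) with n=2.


d = 281, d mod 4 = 1, so disc(K) = d = 281; |disc(K)| = 281
Real quadratic field, so n = 2, s = r2 = 0, r1 = 2
M = (n!/n^n) * (4/pi)^s * sqrt(|disc(K)|) = (2!/2^2) * (4/pi)^0 * sqrt(281)
= 0.5 * 1.000000 * 16.763055
= 8.3815

8.3815


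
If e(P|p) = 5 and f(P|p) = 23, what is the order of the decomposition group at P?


|D_P| = e * f
= 5 * 23
= 115

115


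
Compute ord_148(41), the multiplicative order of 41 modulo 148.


We want ord_148(41), the smallest k >= 1 with 41^k = 1 mod 148.
n = 148 = 2^2 * 37, phi(148) = 72; the order divides phi(n).
Divisors of 72: 1, 2, 3, 4, 6, 8, 9, 12, 18, 24, 36, 72
Repeated squaring mod 148: 41^1 = 41, 41^2 = 53, 41^4 = 145, 41^8 = 9, 41^16 = 81, 41^32 = 49, 41^64 = 33
Test divisors in increasing order:
  k=1: 41^1 = 41 mod 148
  k=2: 41^2 = 53 mod 148
  k=3: 41^3 = 53 * 41 = 101 mod 148
  k=4: 41^4 = 145 mod 148
  k=6: 41^6 = 145 * 53 = 137 mod 148
  k=8: 41^8 = 9 mod 148
  k=9: 41^9 = 9 * 41 = 73 mod 148
  k=12: 41^12 = 9 * 145 = 121 mod 148
  k=18: 41^18 = 81 * 53 = 1 mod 148  <- first divisor giving 1
Order = 18

18


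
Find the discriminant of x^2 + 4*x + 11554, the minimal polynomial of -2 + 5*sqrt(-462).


The element -2 + 5*sqrt(-462) has minimal polynomial:
x^2 + 4*x + 11554
Discriminant = (4)^2 - 4*(11554)
= 16 - 46216
= -46200

-46200


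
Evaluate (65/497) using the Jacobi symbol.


Compute (65/497) via quadratic reciprocity:
  reciprocity: (65/497) -> +(497/65)
  reduce: (42/65)
  pull out 2: (2/65) = +1  (since 65 mod 8 = 1)
  reciprocity: (21/65) -> +(65/21)
  reduce: (2/21)
  pull out 2: (2/21) = -1  (since 21 mod 8 = 5)
  (1/21) = 1
Product of signs = -1

-1


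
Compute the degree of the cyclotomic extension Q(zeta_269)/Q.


The degree equals Euler's totient phi(269).
269 = 269
phi(269) = 268

268


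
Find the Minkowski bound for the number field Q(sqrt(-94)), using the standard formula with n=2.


d = -94, d mod 4 = 2, so disc(K) = 4d = -376; |disc(K)| = 376
Imaginary quadratic field, so n = 2, s = r2 = 1, r1 = 0
M = (n!/n^n) * (4/pi)^s * sqrt(|disc(K)|) = (2!/2^2) * (4/pi)^1 * sqrt(376)
= 0.5 * 1.273240 * 19.390719
= 12.3445

12.3445


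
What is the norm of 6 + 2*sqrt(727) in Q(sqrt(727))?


N(a + b*sqrt(d)) = a^2 - d*b^2
= (6)^2 - (727)*(2)^2
= 36 - 2908
= -2872

-2872


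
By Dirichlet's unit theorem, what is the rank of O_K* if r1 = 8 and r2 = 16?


By Dirichlet's unit theorem:
rank = r1 + r2 - 1
= 8 + 16 - 1
= 23

23


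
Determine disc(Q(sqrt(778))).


For K = Q(sqrt(d)) with d squarefree: disc(K) = d if d = 1 mod 4, and disc(K) = 4d if d = 2 or 3 mod 4.
Here d = 778, and d mod 4 = 2.
d = 2 mod 4, not 1 (O_K = Z[sqrt(d)]), so disc(K) = 4d = 4 * (778) = 3112

3112


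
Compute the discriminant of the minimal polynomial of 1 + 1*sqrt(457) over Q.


The element 1 + 1*sqrt(457) has minimal polynomial:
x^2 - 2*x - 456
Discriminant = (-2)^2 - 4*(-456)
= 4 + 1824
= 1828

1828


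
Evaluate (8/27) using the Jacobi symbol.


Compute (8/27) via quadratic reciprocity:
  pull out 2: (2/27) = -1  (since 27 mod 8 = 3)
  pull out 2: (2/27) = -1  (since 27 mod 8 = 3)
  pull out 2: (2/27) = -1  (since 27 mod 8 = 3)
  (1/27) = 1
Product of signs = -1

-1


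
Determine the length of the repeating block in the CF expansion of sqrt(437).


Run the CF algorithm for sqrt(437).
a_0 = floor(sqrt(437)) = 20; set m_0=0, q_0=1.
Recurrence: m' = q*a - m,  q' = (d - m'^2)/q,  a' = floor((a_0 + m')/q').
  step 1: m=20, q=37, a=1
  step 2: m=17, q=4, a=9
  step 3: m=19, q=19, a=2
  step 4: m=19, q=4, a=9
  step 5: m=17, q=37, a=1
  step 6: m=20, q=1, a=40
a_6 = 2*a_0 = 40, so the period closes here.
sqrt(437) = [20; 1, 9, 2, 9, 1, 40]
Period length = 6

6


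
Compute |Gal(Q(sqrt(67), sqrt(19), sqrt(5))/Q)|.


The 3 square roots of distinct primes are multiplicatively independent over Q,
so [K:Q] = 2^3 and Gal(K/Q) is isomorphic to (Z/2Z)^3.
|Gal| = 2^3 = 8

8


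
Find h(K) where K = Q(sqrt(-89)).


K = Q(sqrt(-89)). d mod 4 = 3, so D = disc(K) = 4d = -356
h(K) equals the number of primitive reduced positive-definite forms (a, b, c) = a*x^2 + b*x*y + c*y^2 with b^2 - 4ac = D,
where reduced means |b| <= a <= c, with b >= 0 whenever |b| = a or a = c, and primitive means gcd(a, b, c) = 1.
Reduced forces 3a^2 <= |D| = 356, so 1 <= a <= 10; b must have the parity of D, and c = (b^2 - D)/(4a) must be an integer >= a.
Enumerate a = 1..10, b in [-a, a]:
  a=1: (1, 0, 89)  [1]
  a=2: (2, 2, 45)  [1]
  a=3: (3, -2, 30), (3, 2, 30)  [2]
  a=4: none
  a=5: (5, -2, 18), (5, 2, 18)  [2]
  a=6: (6, -2, 15), (6, 2, 15)  [2]
  a=7: (7, -6, 14), (7, 6, 14)  [2]
  a=8: none
  a=9: (9, -2, 10), (9, 2, 10)  [2]
  a=10: none
Total reduced forms: 1 + 1 + 2 + 2 + 2 + 2 + 2 = 12
h = 12

12


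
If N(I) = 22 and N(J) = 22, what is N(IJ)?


N(IJ) = N(I) * N(J)
= 22 * 22
= 484

484


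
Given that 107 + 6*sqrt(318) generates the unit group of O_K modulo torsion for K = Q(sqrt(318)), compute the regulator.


epsilon = 107 + 6*sqrt(318)
= 213.9953
R = ln(213.9953)
= 5.3660

5.3660


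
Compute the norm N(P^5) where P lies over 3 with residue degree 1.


N(P^a) = p^(a*f)
= 3^(5*1)
= 3^5
= 243

243


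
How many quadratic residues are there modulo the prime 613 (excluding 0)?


For prime p, the number of non-zero quadratic residues is (p-1)/2.
= (613-1)/2
= 306

306


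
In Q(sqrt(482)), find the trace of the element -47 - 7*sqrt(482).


Tr(a + b*sqrt(d)) = (a + b*sqrt(d)) + (a - b*sqrt(d)) = 2a
= 2 * (-47)
= -94

-94


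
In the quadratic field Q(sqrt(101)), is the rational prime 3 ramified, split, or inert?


K = Q(sqrt(101)). Since d mod 4 = 1, disc(K) = 101.
Check p | disc: 101 mod 3 = 2.
p does not divide disc. Compute Legendre symbol (d/p):
2^((3-1)/2) mod 3 = -1
(d/p) = -1, so p is inert: (p) stays prime with e=1, f=2, g=1.
Therefore p is inert.

inert


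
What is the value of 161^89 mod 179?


p = 179 is prime and the exponent is (p-1)/2 = 89, so by Euler's criterion 161^89 = (161/179) = +1 or -1 mod 179.
Compute by square-and-multiply:
  89 = 64 + 16 + 8 + 1 (binary 1011001)
  Repeated squaring mod 179: 161^1 = 161, 161^2 = 145, 161^4 = 82, 161^8 = 101, 161^16 = 177, 161^32 = 4, 161^64 = 16
  161^89 = 161^64 * 161^16 * 161^8 * 161^1 = 16 * 177 * 101 * 161 mod 179
    16 * 177 = 2832 = 147 mod 179
    147 * 101 = 14847 = 169 mod 179
    169 * 161 = 27209 = 1 mod 179
  161^89 = 1 mod 179
Result 1: 161 is a quadratic residue mod 179.
161^89 mod 179 = 1

1


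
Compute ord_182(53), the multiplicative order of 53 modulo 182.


We want ord_182(53), the smallest k >= 1 with 53^k = 1 mod 182.
n = 182 = 2 * 7 * 13, phi(182) = 72; the order divides phi(n).
Divisors of 72: 1, 2, 3, 4, 6, 8, 9, 12, 18, 24, 36, 72
Repeated squaring mod 182: 53^1 = 53, 53^2 = 79, 53^4 = 53, 53^8 = 79, 53^16 = 53, 53^32 = 79, 53^64 = 53
Test divisors in increasing order:
  k=1: 53^1 = 53 mod 182
  k=2: 53^2 = 79 mod 182
  k=3: 53^3 = 79 * 53 = 1 mod 182  <- first divisor giving 1
Order = 3

3


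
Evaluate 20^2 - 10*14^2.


x^2 - d*y^2
= 20^2 - 10*14^2
= 400 - 1960
= -1560

-1560


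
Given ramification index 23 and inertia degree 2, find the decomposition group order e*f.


|D_P| = e * f
= 23 * 2
= 46

46


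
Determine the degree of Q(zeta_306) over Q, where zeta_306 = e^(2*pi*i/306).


The degree equals Euler's totient phi(306).
306 = 2 * 3^2 * 17
phi(306) = 96

96


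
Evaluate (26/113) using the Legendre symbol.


p = 113 is prime, so compute (26/113) with the reciprocity algorithm (Jacobi-symbol steps: pull out 2s via (2/n), flip via reciprocity, reduce):
  pull out 2: (2/113) = +1  (since 113 mod 8 = 1)
  reciprocity: (13/113) -> +(113/13)
  reduce: (9/13)
  reciprocity: (9/13) -> +(13/9)
  reduce: (4/9)
  pull out 2: (2/9) = +1  (since 9 mod 8 = 1)
  pull out 2: (2/9) = +1  (since 9 mod 8 = 1)
  (1/9) = 1
Product of signs = 1
(26/113) = 1

1


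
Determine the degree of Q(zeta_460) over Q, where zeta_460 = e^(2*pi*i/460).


The degree equals Euler's totient phi(460).
460 = 2^2 * 5 * 23
phi(460) = 176

176


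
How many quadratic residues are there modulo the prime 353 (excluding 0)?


For prime p, the number of non-zero quadratic residues is (p-1)/2.
= (353-1)/2
= 176

176


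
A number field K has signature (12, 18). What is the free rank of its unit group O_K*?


By Dirichlet's unit theorem:
rank = r1 + r2 - 1
= 12 + 18 - 1
= 29

29


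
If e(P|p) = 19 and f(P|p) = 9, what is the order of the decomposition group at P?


|D_P| = e * f
= 19 * 9
= 171

171


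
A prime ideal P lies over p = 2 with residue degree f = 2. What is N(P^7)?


N(P^a) = p^(a*f)
= 2^(7*2)
= 2^14
= 16384

16384


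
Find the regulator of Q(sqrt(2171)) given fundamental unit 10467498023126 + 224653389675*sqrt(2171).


epsilon = 10467498023126 + 224653389675*sqrt(2171)
= 2.0935e+13
R = ln(2.0935e+13)
= 30.6724

30.6724


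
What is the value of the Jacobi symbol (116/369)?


Compute (116/369) via quadratic reciprocity:
  pull out 2: (2/369) = +1  (since 369 mod 8 = 1)
  pull out 2: (2/369) = +1  (since 369 mod 8 = 1)
  reciprocity: (29/369) -> +(369/29)
  reduce: (21/29)
  reciprocity: (21/29) -> +(29/21)
  reduce: (8/21)
  pull out 2: (2/21) = -1  (since 21 mod 8 = 5)
  pull out 2: (2/21) = -1  (since 21 mod 8 = 5)
  pull out 2: (2/21) = -1  (since 21 mod 8 = 5)
  (1/21) = 1
Product of signs = -1

-1


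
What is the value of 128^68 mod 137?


p = 137 is prime and the exponent is (p-1)/2 = 68, so by Euler's criterion 128^68 = (128/137) = +1 or -1 mod 137.
Compute by square-and-multiply:
  68 = 64 + 4 (binary 1000100)
  Repeated squaring mod 137: 128^1 = 128, 128^2 = 81, 128^4 = 122, 128^8 = 88, 128^16 = 72, 128^32 = 115, 128^64 = 73
  128^68 = 128^64 * 128^4 = 73 * 122 mod 137
    73 * 122 = 8906 = 1 mod 137
  128^68 = 1 mod 137
Result 1: 128 is a quadratic residue mod 137.
128^68 mod 137 = 1

1


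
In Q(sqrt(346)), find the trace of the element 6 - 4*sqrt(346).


Tr(a + b*sqrt(d)) = (a + b*sqrt(d)) + (a - b*sqrt(d)) = 2a
= 2 * (6)
= 12

12


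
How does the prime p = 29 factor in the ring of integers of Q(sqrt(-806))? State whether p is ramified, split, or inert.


K = Q(sqrt(-806)). Since d mod 4 = 2, disc(K) = -3224.
Check p | disc: -3224 mod 29 = 24.
p does not divide disc. Compute Legendre symbol (d/p):
6^((29-1)/2) mod 29 = 1
(d/p) = 1, so p splits: (p) = P*P' with e=1, f=1, g=2.
Therefore p is split.

split


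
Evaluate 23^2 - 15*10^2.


x^2 - d*y^2
= 23^2 - 15*10^2
= 529 - 1500
= -971

-971


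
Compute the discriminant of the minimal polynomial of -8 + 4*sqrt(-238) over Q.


The element -8 + 4*sqrt(-238) has minimal polynomial:
x^2 + 16*x + 3872
Discriminant = (16)^2 - 4*(3872)
= 256 - 15488
= -15232

-15232


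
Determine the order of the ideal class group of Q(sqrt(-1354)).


K = Q(sqrt(-1354)). d mod 4 = 2, so D = disc(K) = 4d = -5416
h(K) equals the number of primitive reduced positive-definite forms (a, b, c) = a*x^2 + b*x*y + c*y^2 with b^2 - 4ac = D,
where reduced means |b| <= a <= c, with b >= 0 whenever |b| = a or a = c, and primitive means gcd(a, b, c) = 1.
Reduced forces 3a^2 <= |D| = 5416, so 1 <= a <= 42; b must have the parity of D, and c = (b^2 - D)/(4a) must be an integer >= a.
Enumerate a = 1..42, b in [-a, a]:
  a=1: (1, 0, 1354)  [1]
  a=2: (2, 0, 677)  [1]
  a=3..4: none
  a=5: (5, -2, 271), (5, 2, 271)  [2]
  a=6: none
  a=7: (7, -4, 194), (7, 4, 194)  [2]
  a=8..9: none
  a=10: (10, -8, 137), (10, 8, 137)  [2]
  a=11..13: none
  a=14: (14, -4, 97), (14, 4, 97)  [2]
  a=15..22: none
  a=23: (23, -14, 61), (23, 14, 61)  [2]
  a=24: none
  a=25: (25, -22, 59), (25, 22, 59)  [2]
  a=26..28: none
  a=29: (29, -6, 47), (29, 6, 47)  [2]
  a=30: none
  a=31: (31, -28, 50), (31, 28, 50)  [2]
  a=32..34: none
  a=35: (35, -32, 46), (35, -18, 41), (35, 18, 41), (35, 32, 46)  [4]
  a=36..42: none
Total reduced forms: 1 + 1 + 2 + 2 + 2 + 2 + 2 + 2 + 2 + 2 + 4 = 22
h = 22

22


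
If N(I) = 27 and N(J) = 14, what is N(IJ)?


N(IJ) = N(I) * N(J)
= 27 * 14
= 378

378


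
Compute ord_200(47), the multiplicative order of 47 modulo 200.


We want ord_200(47), the smallest k >= 1 with 47^k = 1 mod 200.
n = 200 = 2^3 * 5^2, phi(200) = 80; the order divides phi(n).
Divisors of 80: 1, 2, 4, 5, 8, 10, 16, 20, 40, 80
Repeated squaring mod 200: 47^1 = 47, 47^2 = 9, 47^4 = 81, 47^8 = 161, 47^16 = 121, 47^32 = 41, 47^64 = 81
Test divisors in increasing order:
  k=1: 47^1 = 47 mod 200
  k=2: 47^2 = 9 mod 200
  k=4: 47^4 = 81 mod 200
  k=5: 47^5 = 81 * 47 = 7 mod 200
  k=8: 47^8 = 161 mod 200
  k=10: 47^10 = 161 * 9 = 49 mod 200
  k=16: 47^16 = 121 mod 200
  k=20: 47^20 = 121 * 81 = 1 mod 200  <- first divisor giving 1
Order = 20

20


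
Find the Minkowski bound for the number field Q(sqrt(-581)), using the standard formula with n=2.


d = -581, d mod 4 = 3, so disc(K) = 4d = -2324; |disc(K)| = 2324
Imaginary quadratic field, so n = 2, s = r2 = 1, r1 = 0
M = (n!/n^n) * (4/pi)^s * sqrt(|disc(K)|) = (2!/2^2) * (4/pi)^1 * sqrt(2324)
= 0.5 * 1.273240 * 48.207883
= 30.6901

30.6901


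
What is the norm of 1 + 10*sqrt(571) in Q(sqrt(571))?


N(a + b*sqrt(d)) = a^2 - d*b^2
= (1)^2 - (571)*(10)^2
= 1 - 57100
= -57099

-57099


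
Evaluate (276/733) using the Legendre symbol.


p = 733 is prime, so compute (276/733) with the reciprocity algorithm (Jacobi-symbol steps: pull out 2s via (2/n), flip via reciprocity, reduce):
  pull out 2: (2/733) = -1  (since 733 mod 8 = 5)
  pull out 2: (2/733) = -1  (since 733 mod 8 = 5)
  reciprocity: (69/733) -> +(733/69)
  reduce: (43/69)
  reciprocity: (43/69) -> +(69/43)
  reduce: (26/43)
  pull out 2: (2/43) = -1  (since 43 mod 8 = 3)
  reciprocity: (13/43) -> +(43/13)
  reduce: (4/13)
  pull out 2: (2/13) = -1  (since 13 mod 8 = 5)
  pull out 2: (2/13) = -1  (since 13 mod 8 = 5)
  (1/13) = 1
Product of signs = -1
(276/733) = -1

-1


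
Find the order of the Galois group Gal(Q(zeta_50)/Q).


|Gal(Q(zeta_50)/Q)| = phi(50)
= 20

20


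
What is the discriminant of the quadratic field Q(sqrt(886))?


For K = Q(sqrt(d)) with d squarefree: disc(K) = d if d = 1 mod 4, and disc(K) = 4d if d = 2 or 3 mod 4.
Here d = 886, and d mod 4 = 2.
d = 2 mod 4, not 1 (O_K = Z[sqrt(d)]), so disc(K) = 4d = 4 * (886) = 3544

3544


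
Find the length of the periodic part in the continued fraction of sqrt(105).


Run the CF algorithm for sqrt(105).
a_0 = floor(sqrt(105)) = 10; set m_0=0, q_0=1.
Recurrence: m' = q*a - m,  q' = (d - m'^2)/q,  a' = floor((a_0 + m')/q').
  step 1: m=10, q=5, a=4
  step 2: m=10, q=1, a=20
a_2 = 2*a_0 = 20, so the period closes here.
sqrt(105) = [10; 4, 20]
Period length = 2

2


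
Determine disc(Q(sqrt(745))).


For K = Q(sqrt(d)) with d squarefree: disc(K) = d if d = 1 mod 4, and disc(K) = 4d if d = 2 or 3 mod 4.
Here d = 745, and d mod 4 = 1.
d = 1 mod 4 (O_K = Z[(1+sqrt(d))/2]), so disc(K) = d = 745

745


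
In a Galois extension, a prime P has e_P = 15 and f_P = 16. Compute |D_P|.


|D_P| = e * f
= 15 * 16
= 240

240


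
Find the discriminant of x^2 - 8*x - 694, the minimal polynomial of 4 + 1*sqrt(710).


The element 4 + 1*sqrt(710) has minimal polynomial:
x^2 - 8*x - 694
Discriminant = (-8)^2 - 4*(-694)
= 64 + 2776
= 2840

2840


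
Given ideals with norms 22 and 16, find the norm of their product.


N(IJ) = N(I) * N(J)
= 22 * 16
= 352

352


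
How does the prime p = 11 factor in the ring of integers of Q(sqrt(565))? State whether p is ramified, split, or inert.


K = Q(sqrt(565)). Since d mod 4 = 1, disc(K) = 565.
Check p | disc: 565 mod 11 = 4.
p does not divide disc. Compute Legendre symbol (d/p):
4^((11-1)/2) mod 11 = 1
(d/p) = 1, so p splits: (p) = P*P' with e=1, f=1, g=2.
Therefore p is split.

split


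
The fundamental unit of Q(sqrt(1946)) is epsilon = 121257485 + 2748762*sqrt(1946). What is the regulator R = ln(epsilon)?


epsilon = 121257485 + 2748762*sqrt(1946)
= 2.4251e+08
R = ln(2.4251e+08)
= 19.3066

19.3066


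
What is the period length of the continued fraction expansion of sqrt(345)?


Run the CF algorithm for sqrt(345).
a_0 = floor(sqrt(345)) = 18; set m_0=0, q_0=1.
Recurrence: m' = q*a - m,  q' = (d - m'^2)/q,  a' = floor((a_0 + m')/q').
  step 1: m=18, q=21, a=1
  step 2: m=3, q=16, a=1
  step 3: m=13, q=11, a=2
  step 4: m=9, q=24, a=1
  step 5: m=15, q=5, a=6
  step 6: m=15, q=24, a=1
  step 7: m=9, q=11, a=2
  step 8: m=13, q=16, a=1
  step 9: m=3, q=21, a=1
  step 10: m=18, q=1, a=36
a_10 = 2*a_0 = 36, so the period closes here.
sqrt(345) = [18; 1, 1, 2, 1, 6, 1, 2, 1, 1, 36]
Period length = 10

10


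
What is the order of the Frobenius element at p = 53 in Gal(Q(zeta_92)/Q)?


The Frobenius at p in Gal(Q(zeta_n)/Q) = (Z/nZ)* is the class of p, so its order is ord_92(53), the smallest k >= 1 with 53^k = 1 mod 92.
n = 92 = 2^2 * 23, phi(92) = 44; the order divides phi(n).
Divisors of 44: 1, 2, 4, 11, 22, 44
Repeated squaring mod 92: 53^1 = 53, 53^2 = 49, 53^4 = 9, 53^8 = 81, 53^16 = 29, 53^32 = 13
Test divisors in increasing order:
  k=1: 53^1 = 53 mod 92
  k=2: 53^2 = 49 mod 92
  k=4: 53^4 = 9 mod 92
  k=11: 53^11 = 81 * 49 * 53 = 45 mod 92
  k=22: 53^22 = 29 * 9 * 49 = 1 mod 92  <- first divisor giving 1
Order = 22

22


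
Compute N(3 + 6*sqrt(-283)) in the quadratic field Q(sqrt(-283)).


N(a + b*sqrt(d)) = a^2 - d*b^2
= (3)^2 - (-283)*(6)^2
= 9 + 10188
= 10197

10197


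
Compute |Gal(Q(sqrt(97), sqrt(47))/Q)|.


The 2 square roots of distinct primes are multiplicatively independent over Q,
so [K:Q] = 2^2 and Gal(K/Q) is isomorphic to (Z/2Z)^2.
|Gal| = 2^2 = 4

4


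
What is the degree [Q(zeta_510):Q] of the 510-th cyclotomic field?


The degree equals Euler's totient phi(510).
510 = 2 * 3 * 5 * 17
phi(510) = 128

128


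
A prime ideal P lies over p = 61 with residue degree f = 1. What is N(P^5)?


N(P^a) = p^(a*f)
= 61^(5*1)
= 61^5
= 844596301

844596301


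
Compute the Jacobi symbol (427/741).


Compute (427/741) via quadratic reciprocity:
  reciprocity: (427/741) -> +(741/427)
  reduce: (314/427)
  pull out 2: (2/427) = -1  (since 427 mod 8 = 3)
  reciprocity: (157/427) -> +(427/157)
  reduce: (113/157)
  reciprocity: (113/157) -> +(157/113)
  reduce: (44/113)
  pull out 2: (2/113) = +1  (since 113 mod 8 = 1)
  pull out 2: (2/113) = +1  (since 113 mod 8 = 1)
  reciprocity: (11/113) -> +(113/11)
  reduce: (3/11)
  reciprocity: (3/11) -> -(11/3)
  reduce: (2/3)
  pull out 2: (2/3) = -1  (since 3 mod 8 = 3)
  (1/3) = 1
Product of signs = -1

-1


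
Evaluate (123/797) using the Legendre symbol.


p = 797 is prime, so compute (123/797) with the reciprocity algorithm (Jacobi-symbol steps: pull out 2s via (2/n), flip via reciprocity, reduce):
  reciprocity: (123/797) -> +(797/123)
  reduce: (59/123)
  reciprocity: (59/123) -> -(123/59)
  reduce: (5/59)
  reciprocity: (5/59) -> +(59/5)
  reduce: (4/5)
  pull out 2: (2/5) = -1  (since 5 mod 8 = 5)
  pull out 2: (2/5) = -1  (since 5 mod 8 = 5)
  (1/5) = 1
Product of signs = -1
(123/797) = -1

-1


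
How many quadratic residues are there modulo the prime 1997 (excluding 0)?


For prime p, the number of non-zero quadratic residues is (p-1)/2.
= (1997-1)/2
= 998

998


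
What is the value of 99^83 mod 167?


p = 167 is prime and the exponent is (p-1)/2 = 83, so by Euler's criterion 99^83 = (99/167) = +1 or -1 mod 167.
Compute by square-and-multiply:
  83 = 64 + 16 + 2 + 1 (binary 1010011)
  Repeated squaring mod 167: 99^1 = 99, 99^2 = 115, 99^4 = 32, 99^8 = 22, 99^16 = 150, 99^32 = 122, 99^64 = 21
  99^83 = 99^64 * 99^16 * 99^2 * 99^1 = 21 * 150 * 115 * 99 mod 167
    21 * 150 = 3150 = 144 mod 167
    144 * 115 = 16560 = 27 mod 167
    27 * 99 = 2673 = 1 mod 167
  99^83 = 1 mod 167
Result 1: 99 is a quadratic residue mod 167.
99^83 mod 167 = 1

1


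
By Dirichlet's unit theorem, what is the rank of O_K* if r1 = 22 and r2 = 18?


By Dirichlet's unit theorem:
rank = r1 + r2 - 1
= 22 + 18 - 1
= 39

39


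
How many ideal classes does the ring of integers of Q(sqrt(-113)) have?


K = Q(sqrt(-113)). d mod 4 = 3, so D = disc(K) = 4d = -452
h(K) equals the number of primitive reduced positive-definite forms (a, b, c) = a*x^2 + b*x*y + c*y^2 with b^2 - 4ac = D,
where reduced means |b| <= a <= c, with b >= 0 whenever |b| = a or a = c, and primitive means gcd(a, b, c) = 1.
Reduced forces 3a^2 <= |D| = 452, so 1 <= a <= 12; b must have the parity of D, and c = (b^2 - D)/(4a) must be an integer >= a.
Enumerate a = 1..12, b in [-a, a]:
  a=1: (1, 0, 113)  [1]
  a=2: (2, 2, 57)  [1]
  a=3: (3, -2, 38), (3, 2, 38)  [2]
  a=4..5: none
  a=6: (6, -2, 19), (6, 2, 19)  [2]
  a=7..8: none
  a=9: (9, -4, 13), (9, 4, 13)  [2]
  a=10..12: none
Total reduced forms: 1 + 1 + 2 + 2 + 2 = 8
h = 8

8


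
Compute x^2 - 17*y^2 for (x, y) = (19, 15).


x^2 - d*y^2
= 19^2 - 17*15^2
= 361 - 3825
= -3464

-3464


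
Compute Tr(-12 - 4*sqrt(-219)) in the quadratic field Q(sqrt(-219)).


Tr(a + b*sqrt(d)) = (a + b*sqrt(d)) + (a - b*sqrt(d)) = 2a
= 2 * (-12)
= -24

-24


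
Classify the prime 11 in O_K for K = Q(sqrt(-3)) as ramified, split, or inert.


K = Q(sqrt(-3)). Since d mod 4 = 1, disc(K) = -3.
Check p | disc: -3 mod 11 = 8.
p does not divide disc. Compute Legendre symbol (d/p):
8^((11-1)/2) mod 11 = -1
(d/p) = -1, so p is inert: (p) stays prime with e=1, f=2, g=1.
Therefore p is inert.

inert


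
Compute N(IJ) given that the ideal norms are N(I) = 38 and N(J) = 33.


N(IJ) = N(I) * N(J)
= 38 * 33
= 1254

1254


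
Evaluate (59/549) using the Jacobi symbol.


Compute (59/549) via quadratic reciprocity:
  reciprocity: (59/549) -> +(549/59)
  reduce: (18/59)
  pull out 2: (2/59) = -1  (since 59 mod 8 = 3)
  reciprocity: (9/59) -> +(59/9)
  reduce: (5/9)
  reciprocity: (5/9) -> +(9/5)
  reduce: (4/5)
  pull out 2: (2/5) = -1  (since 5 mod 8 = 5)
  pull out 2: (2/5) = -1  (since 5 mod 8 = 5)
  (1/5) = 1
Product of signs = -1

-1


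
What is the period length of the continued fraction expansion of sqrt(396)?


Run the CF algorithm for sqrt(396).
a_0 = floor(sqrt(396)) = 19; set m_0=0, q_0=1.
Recurrence: m' = q*a - m,  q' = (d - m'^2)/q,  a' = floor((a_0 + m')/q').
  step 1: m=19, q=35, a=1
  step 2: m=16, q=4, a=8
  step 3: m=16, q=35, a=1
  step 4: m=19, q=1, a=38
a_4 = 2*a_0 = 38, so the period closes here.
sqrt(396) = [19; 1, 8, 1, 38]
Period length = 4

4


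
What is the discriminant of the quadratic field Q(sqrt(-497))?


For K = Q(sqrt(d)) with d squarefree: disc(K) = d if d = 1 mod 4, and disc(K) = 4d if d = 2 or 3 mod 4.
Here d = -497, and d mod 4 = 3.
d = 3 mod 4, not 1 (O_K = Z[sqrt(d)]), so disc(K) = 4d = 4 * (-497) = -1988

-1988


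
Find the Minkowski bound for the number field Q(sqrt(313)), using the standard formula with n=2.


d = 313, d mod 4 = 1, so disc(K) = d = 313; |disc(K)| = 313
Real quadratic field, so n = 2, s = r2 = 0, r1 = 2
M = (n!/n^n) * (4/pi)^s * sqrt(|disc(K)|) = (2!/2^2) * (4/pi)^0 * sqrt(313)
= 0.5 * 1.000000 * 17.691806
= 8.8459

8.8459


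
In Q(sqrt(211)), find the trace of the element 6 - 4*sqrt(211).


Tr(a + b*sqrt(d)) = (a + b*sqrt(d)) + (a - b*sqrt(d)) = 2a
= 2 * (6)
= 12

12


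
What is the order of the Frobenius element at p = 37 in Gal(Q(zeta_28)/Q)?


The Frobenius at p in Gal(Q(zeta_n)/Q) = (Z/nZ)* is the class of p, so its order is ord_28(37), the smallest k >= 1 with 37^k = 1 mod 28.
n = 28 = 2^2 * 7, phi(28) = 12; the order divides phi(n).
Divisors of 12: 1, 2, 3, 4, 6, 12
Repeated squaring mod 28: 37^1 = 9, 37^2 = 25, 37^4 = 9, 37^8 = 25
Test divisors in increasing order:
  k=1: 37^1 = 9 mod 28
  k=2: 37^2 = 25 mod 28
  k=3: 37^3 = 25 * 9 = 1 mod 28  <- first divisor giving 1
Order = 3

3


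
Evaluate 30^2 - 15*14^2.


x^2 - d*y^2
= 30^2 - 15*14^2
= 900 - 2940
= -2040

-2040


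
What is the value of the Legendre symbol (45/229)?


p = 229 is prime, so compute (45/229) with the reciprocity algorithm (Jacobi-symbol steps: pull out 2s via (2/n), flip via reciprocity, reduce):
  reciprocity: (45/229) -> +(229/45)
  reduce: (4/45)
  pull out 2: (2/45) = -1  (since 45 mod 8 = 5)
  pull out 2: (2/45) = -1  (since 45 mod 8 = 5)
  (1/45) = 1
Product of signs = 1
(45/229) = 1

1


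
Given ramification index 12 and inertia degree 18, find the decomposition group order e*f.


|D_P| = e * f
= 12 * 18
= 216

216


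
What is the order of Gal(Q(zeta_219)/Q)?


|Gal(Q(zeta_219)/Q)| = phi(219)
= 144

144


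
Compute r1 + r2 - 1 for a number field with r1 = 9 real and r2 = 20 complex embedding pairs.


By Dirichlet's unit theorem:
rank = r1 + r2 - 1
= 9 + 20 - 1
= 28

28


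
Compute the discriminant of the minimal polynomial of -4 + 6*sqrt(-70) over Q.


The element -4 + 6*sqrt(-70) has minimal polynomial:
x^2 + 8*x + 2536
Discriminant = (8)^2 - 4*(2536)
= 64 - 10144
= -10080

-10080


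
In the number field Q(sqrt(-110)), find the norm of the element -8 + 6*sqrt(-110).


N(a + b*sqrt(d)) = a^2 - d*b^2
= (-8)^2 - (-110)*(6)^2
= 64 + 3960
= 4024

4024


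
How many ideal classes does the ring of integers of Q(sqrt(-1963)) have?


K = Q(sqrt(-1963)). d mod 4 = 1, so D = disc(K) = d = -1963
h(K) equals the number of primitive reduced positive-definite forms (a, b, c) = a*x^2 + b*x*y + c*y^2 with b^2 - 4ac = D,
where reduced means |b| <= a <= c, with b >= 0 whenever |b| = a or a = c, and primitive means gcd(a, b, c) = 1.
Reduced forces 3a^2 <= |D| = 1963, so 1 <= a <= 25; b must have the parity of D, and c = (b^2 - D)/(4a) must be an integer >= a.
Enumerate a = 1..25, b in [-a, a]:
  a=1: (1, 1, 491)  [1]
  a=2..6: none
  a=7: (7, -5, 71), (7, 5, 71)  [2]
  a=8..12: none
  a=13: (13, 13, 41)  [1]
  a=14..16: none
  a=17: (17, -3, 29), (17, 3, 29)  [2]
  a=18..25: none
Total reduced forms: 1 + 2 + 1 + 2 = 6
h = 6

6


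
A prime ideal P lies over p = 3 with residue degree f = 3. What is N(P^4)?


N(P^a) = p^(a*f)
= 3^(4*3)
= 3^12
= 531441

531441


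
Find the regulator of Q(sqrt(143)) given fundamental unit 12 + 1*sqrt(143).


epsilon = 12 + 1*sqrt(143)
= 23.9583
R = ln(23.9583)
= 3.1763

3.1763


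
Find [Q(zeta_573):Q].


The degree equals Euler's totient phi(573).
573 = 3 * 191
phi(573) = 380

380


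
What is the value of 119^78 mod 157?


p = 157 is prime and the exponent is (p-1)/2 = 78, so by Euler's criterion 119^78 = (119/157) = +1 or -1 mod 157.
Compute by square-and-multiply:
  78 = 64 + 8 + 4 + 2 (binary 1001110)
  Repeated squaring mod 157: 119^1 = 119, 119^2 = 31, 119^4 = 19, 119^8 = 47, 119^16 = 11, 119^32 = 121, 119^64 = 40
  119^78 = 119^64 * 119^8 * 119^4 * 119^2 = 40 * 47 * 19 * 31 mod 157
    40 * 47 = 1880 = 153 mod 157
    153 * 19 = 2907 = 81 mod 157
    81 * 31 = 2511 = 156 mod 157
  119^78 = 156 mod 157
Result 156 = p - 1 = -1 mod 157: 119 is a quadratic non-residue mod 157. As a residue in [0, p-1] the value is 156.
119^78 mod 157 = 156

156


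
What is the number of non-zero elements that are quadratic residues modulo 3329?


For prime p, the number of non-zero quadratic residues is (p-1)/2.
= (3329-1)/2
= 1664

1664


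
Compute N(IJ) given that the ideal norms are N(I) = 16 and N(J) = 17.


N(IJ) = N(I) * N(J)
= 16 * 17
= 272

272


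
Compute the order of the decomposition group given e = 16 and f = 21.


|D_P| = e * f
= 16 * 21
= 336

336


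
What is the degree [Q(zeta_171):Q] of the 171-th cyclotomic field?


The degree equals Euler's totient phi(171).
171 = 3^2 * 19
phi(171) = 108

108


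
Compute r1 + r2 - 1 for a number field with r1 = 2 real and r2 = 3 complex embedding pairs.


By Dirichlet's unit theorem:
rank = r1 + r2 - 1
= 2 + 3 - 1
= 4

4


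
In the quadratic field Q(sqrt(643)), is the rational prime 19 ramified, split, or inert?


K = Q(sqrt(643)). Since d mod 4 = 3, disc(K) = 2572.
Check p | disc: 2572 mod 19 = 7.
p does not divide disc. Compute Legendre symbol (d/p):
16^((19-1)/2) mod 19 = 1
(d/p) = 1, so p splits: (p) = P*P' with e=1, f=1, g=2.
Therefore p is split.

split


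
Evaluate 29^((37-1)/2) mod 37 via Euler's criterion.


p = 37 is prime and the exponent is (p-1)/2 = 18, so by Euler's criterion 29^18 = (29/37) = +1 or -1 mod 37.
Compute by square-and-multiply:
  18 = 16 + 2 (binary 10010)
  Repeated squaring mod 37: 29^1 = 29, 29^2 = 27, 29^4 = 26, 29^8 = 10, 29^16 = 26
  29^18 = 29^16 * 29^2 = 26 * 27 mod 37
    26 * 27 = 702 = 36 mod 37
  29^18 = 36 mod 37
Result 36 = p - 1 = -1 mod 37: 29 is a quadratic non-residue mod 37. As a residue in [0, p-1] the value is 36.
29^18 mod 37 = 36

36


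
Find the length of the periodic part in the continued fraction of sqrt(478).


Run the CF algorithm for sqrt(478).
a_0 = floor(sqrt(478)) = 21; set m_0=0, q_0=1.
Recurrence: m' = q*a - m,  q' = (d - m'^2)/q,  a' = floor((a_0 + m')/q').
  step 1: m=21, q=37, a=1
  step 2: m=16, q=6, a=6
  step 3: m=20, q=13, a=3
  step 4: m=19, q=9, a=4
  step 5: m=17, q=21, a=1
  step 6: m=4, q=22, a=1
  step 7: m=18, q=7, a=5
  step 8: m=17, q=27, a=1
  step 9: m=10, q=14, a=2
  step 10: m=18, q=11, a=3
  step 11: m=15, q=23, a=1
  step 12: m=8, q=18, a=1
  step 13: m=10, q=21, a=1
  step 14: m=11, q=17, a=1
  step 15: m=6, q=26, a=1
  step 16: m=20, q=3, a=13
  step 17: m=19, q=39, a=1
  step 18: m=20, q=2, a=20
  step 19: m=20, q=39, a=1
  step 20: m=19, q=3, a=13
  step 21: m=20, q=26, a=1
  step 22: m=6, q=17, a=1
  step 23: m=11, q=21, a=1
  step 24: m=10, q=18, a=1
  step 25: m=8, q=23, a=1
  step 26: m=15, q=11, a=3
  step 27: m=18, q=14, a=2
  step 28: m=10, q=27, a=1
  step 29: m=17, q=7, a=5
  step 30: m=18, q=22, a=1
  step 31: m=4, q=21, a=1
  step 32: m=17, q=9, a=4
  step 33: m=19, q=13, a=3
  step 34: m=20, q=6, a=6
  step 35: m=16, q=37, a=1
  step 36: m=21, q=1, a=42
a_36 = 2*a_0 = 42, so the period closes here.
sqrt(478) = [21; 1, 6, 3, 4, 1, 1, 5, 1, 2, 3, 1, 1, 1, 1, 1, 13, 1, 20, 1, 13, 1, 1, 1, 1, 1, 3, 2, 1, 5, 1, 1, 4, 3, 6, 1, 42]
Period length = 36

36


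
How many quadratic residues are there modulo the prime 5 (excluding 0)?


For prime p, the number of non-zero quadratic residues is (p-1)/2.
= (5-1)/2
= 2

2


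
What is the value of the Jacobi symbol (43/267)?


Compute (43/267) via quadratic reciprocity:
  reciprocity: (43/267) -> -(267/43)
  reduce: (9/43)
  reciprocity: (9/43) -> +(43/9)
  reduce: (7/9)
  reciprocity: (7/9) -> +(9/7)
  reduce: (2/7)
  pull out 2: (2/7) = +1  (since 7 mod 8 = 7)
  (1/7) = 1
Product of signs = -1

-1


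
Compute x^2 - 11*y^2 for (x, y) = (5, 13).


x^2 - d*y^2
= 5^2 - 11*13^2
= 25 - 1859
= -1834

-1834


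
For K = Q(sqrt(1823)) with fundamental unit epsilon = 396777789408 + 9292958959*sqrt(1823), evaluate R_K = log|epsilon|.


epsilon = 396777789408 + 9292958959*sqrt(1823)
= 7.9356e+11
R = ln(7.9356e+11)
= 27.3998

27.3998


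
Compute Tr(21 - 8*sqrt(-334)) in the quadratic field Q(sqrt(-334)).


Tr(a + b*sqrt(d)) = (a + b*sqrt(d)) + (a - b*sqrt(d)) = 2a
= 2 * (21)
= 42

42


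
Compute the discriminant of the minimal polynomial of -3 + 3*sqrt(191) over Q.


The element -3 + 3*sqrt(191) has minimal polynomial:
x^2 + 6*x - 1710
Discriminant = (6)^2 - 4*(-1710)
= 36 + 6840
= 6876

6876


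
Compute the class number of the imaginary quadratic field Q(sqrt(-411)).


K = Q(sqrt(-411)). d mod 4 = 1, so D = disc(K) = d = -411
h(K) equals the number of primitive reduced positive-definite forms (a, b, c) = a*x^2 + b*x*y + c*y^2 with b^2 - 4ac = D,
where reduced means |b| <= a <= c, with b >= 0 whenever |b| = a or a = c, and primitive means gcd(a, b, c) = 1.
Reduced forces 3a^2 <= |D| = 411, so 1 <= a <= 11; b must have the parity of D, and c = (b^2 - D)/(4a) must be an integer >= a.
Enumerate a = 1..11, b in [-a, a]:
  a=1: (1, 1, 103)  [1]
  a=2: none
  a=3: (3, 3, 35)  [1]
  a=4: none
  a=5: (5, -3, 21), (5, 3, 21)  [2]
  a=6: none
  a=7: (7, -3, 15), (7, 3, 15)  [2]
  a=8..11: none
Total reduced forms: 1 + 1 + 2 + 2 = 6
h = 6

6


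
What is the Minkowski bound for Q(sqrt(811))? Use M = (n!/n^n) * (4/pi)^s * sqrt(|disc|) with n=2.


d = 811, d mod 4 = 3, so disc(K) = 4d = 3244; |disc(K)| = 3244
Real quadratic field, so n = 2, s = r2 = 0, r1 = 2
M = (n!/n^n) * (4/pi)^s * sqrt(|disc(K)|) = (2!/2^2) * (4/pi)^0 * sqrt(3244)
= 0.5 * 1.000000 * 56.956123
= 28.4781

28.4781


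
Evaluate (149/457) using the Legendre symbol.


p = 457 is prime, so compute (149/457) with the reciprocity algorithm (Jacobi-symbol steps: pull out 2s via (2/n), flip via reciprocity, reduce):
  reciprocity: (149/457) -> +(457/149)
  reduce: (10/149)
  pull out 2: (2/149) = -1  (since 149 mod 8 = 5)
  reciprocity: (5/149) -> +(149/5)
  reduce: (4/5)
  pull out 2: (2/5) = -1  (since 5 mod 8 = 5)
  pull out 2: (2/5) = -1  (since 5 mod 8 = 5)
  (1/5) = 1
Product of signs = -1
(149/457) = -1

-1


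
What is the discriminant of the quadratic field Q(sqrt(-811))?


For K = Q(sqrt(d)) with d squarefree: disc(K) = d if d = 1 mod 4, and disc(K) = 4d if d = 2 or 3 mod 4.
Here d = -811, and d mod 4 = 1.
d = 1 mod 4 (O_K = Z[(1+sqrt(d))/2]), so disc(K) = d = -811

-811


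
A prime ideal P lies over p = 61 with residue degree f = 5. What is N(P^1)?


N(P^a) = p^(a*f)
= 61^(1*5)
= 61^5
= 844596301

844596301


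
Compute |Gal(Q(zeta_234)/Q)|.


|Gal(Q(zeta_234)/Q)| = phi(234)
= 72

72


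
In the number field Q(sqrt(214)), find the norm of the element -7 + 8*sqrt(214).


N(a + b*sqrt(d)) = a^2 - d*b^2
= (-7)^2 - (214)*(8)^2
= 49 - 13696
= -13647

-13647


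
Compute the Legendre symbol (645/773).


p = 773 is prime, so compute (645/773) with the reciprocity algorithm (Jacobi-symbol steps: pull out 2s via (2/n), flip via reciprocity, reduce):
  reciprocity: (645/773) -> +(773/645)
  reduce: (128/645)
  pull out 2: (2/645) = -1  (since 645 mod 8 = 5)
  pull out 2: (2/645) = -1  (since 645 mod 8 = 5)
  pull out 2: (2/645) = -1  (since 645 mod 8 = 5)
  pull out 2: (2/645) = -1  (since 645 mod 8 = 5)
  pull out 2: (2/645) = -1  (since 645 mod 8 = 5)
  pull out 2: (2/645) = -1  (since 645 mod 8 = 5)
  pull out 2: (2/645) = -1  (since 645 mod 8 = 5)
  (1/645) = 1
Product of signs = -1
(645/773) = -1

-1


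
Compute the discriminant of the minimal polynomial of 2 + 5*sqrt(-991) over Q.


The element 2 + 5*sqrt(-991) has minimal polynomial:
x^2 - 4*x + 24779
Discriminant = (-4)^2 - 4*(24779)
= 16 - 99116
= -99100

-99100


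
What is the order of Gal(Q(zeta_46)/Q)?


|Gal(Q(zeta_46)/Q)| = phi(46)
= 22

22


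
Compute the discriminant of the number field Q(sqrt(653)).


For K = Q(sqrt(d)) with d squarefree: disc(K) = d if d = 1 mod 4, and disc(K) = 4d if d = 2 or 3 mod 4.
Here d = 653, and d mod 4 = 1.
d = 1 mod 4 (O_K = Z[(1+sqrt(d))/2]), so disc(K) = d = 653

653


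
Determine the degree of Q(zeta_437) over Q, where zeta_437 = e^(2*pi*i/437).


The degree equals Euler's totient phi(437).
437 = 19 * 23
phi(437) = 396

396


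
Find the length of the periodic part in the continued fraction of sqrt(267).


Run the CF algorithm for sqrt(267).
a_0 = floor(sqrt(267)) = 16; set m_0=0, q_0=1.
Recurrence: m' = q*a - m,  q' = (d - m'^2)/q,  a' = floor((a_0 + m')/q').
  step 1: m=16, q=11, a=2
  step 2: m=6, q=21, a=1
  step 3: m=15, q=2, a=15
  step 4: m=15, q=21, a=1
  step 5: m=6, q=11, a=2
  step 6: m=16, q=1, a=32
a_6 = 2*a_0 = 32, so the period closes here.
sqrt(267) = [16; 2, 1, 15, 1, 2, 32]
Period length = 6

6


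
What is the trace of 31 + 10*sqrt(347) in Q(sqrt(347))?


Tr(a + b*sqrt(d)) = (a + b*sqrt(d)) + (a - b*sqrt(d)) = 2a
= 2 * (31)
= 62

62


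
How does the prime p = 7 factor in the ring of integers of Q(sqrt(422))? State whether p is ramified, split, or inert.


K = Q(sqrt(422)). Since d mod 4 = 2, disc(K) = 1688.
Check p | disc: 1688 mod 7 = 1.
p does not divide disc. Compute Legendre symbol (d/p):
2^((7-1)/2) mod 7 = 1
(d/p) = 1, so p splits: (p) = P*P' with e=1, f=1, g=2.
Therefore p is split.

split


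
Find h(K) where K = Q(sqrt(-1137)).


K = Q(sqrt(-1137)). d mod 4 = 3, so D = disc(K) = 4d = -4548
h(K) equals the number of primitive reduced positive-definite forms (a, b, c) = a*x^2 + b*x*y + c*y^2 with b^2 - 4ac = D,
where reduced means |b| <= a <= c, with b >= 0 whenever |b| = a or a = c, and primitive means gcd(a, b, c) = 1.
Reduced forces 3a^2 <= |D| = 4548, so 1 <= a <= 38; b must have the parity of D, and c = (b^2 - D)/(4a) must be an integer >= a.
Enumerate a = 1..38, b in [-a, a]:
  a=1: (1, 0, 1137)  [1]
  a=2: (2, 2, 569)  [1]
  a=3: (3, 0, 379)  [1]
  a=4..5: none
  a=6: (6, 6, 191)  [1]
  a=7: (7, -4, 163), (7, 4, 163)  [2]
  a=8..13: none
  a=14: (14, -10, 83), (14, 10, 83)  [2]
  a=15..16: none
  a=17: (17, -12, 69), (17, 12, 69)  [2]
  a=18..20: none
  a=21: (21, -18, 58), (21, 18, 58)  [2]
  a=22: none
  a=23: (23, -12, 51), (23, 12, 51)  [2]
  a=24..28: none
  a=29: (29, -18, 42), (29, 18, 42)  [2]
  a=30: none
  a=31: (31, -28, 43), (31, 28, 43)  [2]
  a=32..33: none
  a=34: (34, -22, 37), (34, 22, 37)  [2]
  a=35..38: none
Total reduced forms: 1 + 1 + 1 + 1 + 2 + 2 + 2 + 2 + 2 + 2 + 2 + 2 = 20
h = 20

20


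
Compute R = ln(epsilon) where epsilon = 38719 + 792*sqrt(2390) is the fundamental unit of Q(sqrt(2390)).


epsilon = 38719 + 792*sqrt(2390)
= 77438.0000
R = ln(77438.0000)
= 11.2572

11.2572


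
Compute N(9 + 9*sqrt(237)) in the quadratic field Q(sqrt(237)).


N(a + b*sqrt(d)) = a^2 - d*b^2
= (9)^2 - (237)*(9)^2
= 81 - 19197
= -19116

-19116


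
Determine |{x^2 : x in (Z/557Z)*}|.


For prime p, the number of non-zero quadratic residues is (p-1)/2.
= (557-1)/2
= 278

278


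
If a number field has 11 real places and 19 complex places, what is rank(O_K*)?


By Dirichlet's unit theorem:
rank = r1 + r2 - 1
= 11 + 19 - 1
= 29

29


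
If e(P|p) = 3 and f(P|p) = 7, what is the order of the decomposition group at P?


|D_P| = e * f
= 3 * 7
= 21

21


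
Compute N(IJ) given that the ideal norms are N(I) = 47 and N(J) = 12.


N(IJ) = N(I) * N(J)
= 47 * 12
= 564

564


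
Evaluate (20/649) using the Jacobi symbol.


Compute (20/649) via quadratic reciprocity:
  pull out 2: (2/649) = +1  (since 649 mod 8 = 1)
  pull out 2: (2/649) = +1  (since 649 mod 8 = 1)
  reciprocity: (5/649) -> +(649/5)
  reduce: (4/5)
  pull out 2: (2/5) = -1  (since 5 mod 8 = 5)
  pull out 2: (2/5) = -1  (since 5 mod 8 = 5)
  (1/5) = 1
Product of signs = 1

1


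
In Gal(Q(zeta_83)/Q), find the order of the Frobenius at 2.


The Frobenius at p in Gal(Q(zeta_n)/Q) = (Z/nZ)* is the class of p, so its order is ord_83(2), the smallest k >= 1 with 2^k = 1 mod 83.
n = 83 = 83, phi(83) = 82; the order divides phi(n).
Divisors of 82: 1, 2, 41, 82
Repeated squaring mod 83: 2^1 = 2, 2^2 = 4, 2^4 = 16, 2^8 = 7, 2^16 = 49, 2^32 = 77, 2^64 = 36
Test divisors in increasing order:
  k=1: 2^1 = 2 mod 83
  k=2: 2^2 = 4 mod 83
  k=41: 2^41 = 77 * 7 * 2 = 82 mod 83
  k=82: 2^82 = 36 * 49 * 4 = 1 mod 83  <- first divisor giving 1
Order = 82

82


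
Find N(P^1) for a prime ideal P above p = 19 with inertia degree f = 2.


N(P^a) = p^(a*f)
= 19^(1*2)
= 19^2
= 361

361


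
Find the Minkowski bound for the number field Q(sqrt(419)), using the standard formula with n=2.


d = 419, d mod 4 = 3, so disc(K) = 4d = 1676; |disc(K)| = 1676
Real quadratic field, so n = 2, s = r2 = 0, r1 = 2
M = (n!/n^n) * (4/pi)^s * sqrt(|disc(K)|) = (2!/2^2) * (4/pi)^0 * sqrt(1676)
= 0.5 * 1.000000 * 40.938979
= 20.4695

20.4695
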